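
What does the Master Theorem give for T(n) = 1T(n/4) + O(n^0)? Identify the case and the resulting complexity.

Master Theorem for T(n) = 1T(n/4) + O(n^0):

a = 1, b = 4, c = 0
log_b(a) = log_4(1) = 0.0000

Case 2: c = 0 = log_4(1) = 0.0000
T(n) = O(n^0 log n) = O(log n)

For T(n) = 1T(n/4) + O(n^0): log_4(1) = 0.0000. This is Case 2 of the Master Theorem (c = log_b(a), equal work at all levels), giving O(log n).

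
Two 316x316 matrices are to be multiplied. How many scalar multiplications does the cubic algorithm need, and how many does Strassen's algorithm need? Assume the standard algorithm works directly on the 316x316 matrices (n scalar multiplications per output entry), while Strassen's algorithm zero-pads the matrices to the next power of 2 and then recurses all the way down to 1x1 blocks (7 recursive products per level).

Matrix multiplication for 316x316 matrices:

Strassen's algorithm requires power-of-2 dimensions. Pad 316x316 to 512x512 (next power of 2).

Standard algorithm: 316^3 = 31554496 multiplications
Strassen's algorithm: 7^(log2(512)) = 7^9 = 40353607 multiplications
Difference: 31554496 - 40353607 = -8799111 (Strassen uses MORE here due to padding overhead — for small or just-over-power-of-2 n, padding can outweigh the per-level savings)

Standard: 31554496 multiplications (316^3). Strassen: 40353607 multiplications (7^9, after padding to 512x512). Strassen reduces 8 recursive multiplications to 7 at each level.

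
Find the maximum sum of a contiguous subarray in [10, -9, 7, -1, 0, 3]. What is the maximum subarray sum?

Using Kadane's algorithm on [10, -9, 7, -1, 0, 3]:

Scanning through the array:
Position 1 (value -9): max_ending_here = 1, max_so_far = 10
Position 2 (value 7): max_ending_here = 8, max_so_far = 10
Position 3 (value -1): max_ending_here = 7, max_so_far = 10
Position 4 (value 0): max_ending_here = 7, max_so_far = 10
Position 5 (value 3): max_ending_here = 10, max_so_far = 10

Maximum subarray: [10]
Maximum sum: 10

The maximum subarray is [10] with sum 10. This subarray runs from index 0 to index 0.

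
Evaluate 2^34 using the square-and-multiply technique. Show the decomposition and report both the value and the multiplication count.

Computing 2^34 by squaring (build up from 2^1; each line after the first costs one multiplication):

2^1 = 2
2^2 = (2^1)^2 = 2^2 = 4
2^4 = (2^2)^2 = 4^2 = 16
2^8 = (2^4)^2 = 16^2 = 256
2^16 = (2^8)^2 = 256^2 = 65536
2^17 = 2 * 2^16 = 2 * 65536 = 131072
2^34 = (2^17)^2 = 131072^2 = 17179869184

Result: 17179869184
Multiplications needed: 6 (6 lines after 2^1)

2^34 = 17179869184. Using exponentiation by squaring, this requires 6 multiplications. The key idea: if the exponent is even, square the half-power; if odd, multiply by the base once.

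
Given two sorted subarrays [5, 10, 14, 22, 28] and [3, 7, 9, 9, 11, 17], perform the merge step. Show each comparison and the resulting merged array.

Merging process:

Compare 5 vs 3: take 3 from right. Merged: [3]
Compare 5 vs 7: take 5 from left. Merged: [3, 5]
Compare 10 vs 7: take 7 from right. Merged: [3, 5, 7]
Compare 10 vs 9: take 9 from right. Merged: [3, 5, 7, 9]
Compare 10 vs 9: take 9 from right. Merged: [3, 5, 7, 9, 9]
Compare 10 vs 11: take 10 from left. Merged: [3, 5, 7, 9, 9, 10]
Compare 14 vs 11: take 11 from right. Merged: [3, 5, 7, 9, 9, 10, 11]
Compare 14 vs 17: take 14 from left. Merged: [3, 5, 7, 9, 9, 10, 11, 14]
Compare 22 vs 17: take 17 from right. Merged: [3, 5, 7, 9, 9, 10, 11, 14, 17]
Append remaining from left: [22, 28]. Merged: [3, 5, 7, 9, 9, 10, 11, 14, 17, 22, 28]

Final merged array: [3, 5, 7, 9, 9, 10, 11, 14, 17, 22, 28]
Total comparisons: 9

The merged array is [3, 5, 7, 9, 9, 10, 11, 14, 17, 22, 28], requiring 9 comparisons. The merge step runs in O(n) time where n is the total number of elements.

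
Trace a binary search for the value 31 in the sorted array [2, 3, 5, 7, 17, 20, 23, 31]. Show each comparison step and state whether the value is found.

Binary search for 31 in [2, 3, 5, 7, 17, 20, 23, 31]:

lo=0, hi=7, mid=3, arr[mid]=7 -> 7 < 31, search right half
lo=4, hi=7, mid=5, arr[mid]=20 -> 20 < 31, search right half
lo=6, hi=7, mid=6, arr[mid]=23 -> 23 < 31, search right half
lo=7, hi=7, mid=7, arr[mid]=31 -> Found target at index 7!

Binary search finds 31 at index 7 after 4 comparisons. The search repeatedly halves the search space by comparing with the middle element.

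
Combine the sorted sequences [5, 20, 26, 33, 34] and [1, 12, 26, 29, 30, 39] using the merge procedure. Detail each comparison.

Merging process:

Compare 5 vs 1: take 1 from right. Merged: [1]
Compare 5 vs 12: take 5 from left. Merged: [1, 5]
Compare 20 vs 12: take 12 from right. Merged: [1, 5, 12]
Compare 20 vs 26: take 20 from left. Merged: [1, 5, 12, 20]
Compare 26 vs 26: take 26 from left. Merged: [1, 5, 12, 20, 26]
Compare 33 vs 26: take 26 from right. Merged: [1, 5, 12, 20, 26, 26]
Compare 33 vs 29: take 29 from right. Merged: [1, 5, 12, 20, 26, 26, 29]
Compare 33 vs 30: take 30 from right. Merged: [1, 5, 12, 20, 26, 26, 29, 30]
Compare 33 vs 39: take 33 from left. Merged: [1, 5, 12, 20, 26, 26, 29, 30, 33]
Compare 34 vs 39: take 34 from left. Merged: [1, 5, 12, 20, 26, 26, 29, 30, 33, 34]
Append remaining from right: [39]. Merged: [1, 5, 12, 20, 26, 26, 29, 30, 33, 34, 39]

Final merged array: [1, 5, 12, 20, 26, 26, 29, 30, 33, 34, 39]
Total comparisons: 10

The merged array is [1, 5, 12, 20, 26, 26, 29, 30, 33, 34, 39], requiring 10 comparisons. The merge step runs in O(n) time where n is the total number of elements.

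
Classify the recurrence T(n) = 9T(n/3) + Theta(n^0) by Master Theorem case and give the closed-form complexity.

Master Theorem for T(n) = 9T(n/3) + O(n^0):

a = 9, b = 3, c = 0
log_b(a) = log_3(9) = 2.0000

Case 1: c = 0 < log_3(9) = 2.0000
T(n) = O(n^(log_3 9)) = O(n^2)

For T(n) = 9T(n/3) + O(n^0): log_3(9) = 2.0000. This is Case 1 of the Master Theorem (c < log_b(a), work dominated by leaves), giving O(n^2).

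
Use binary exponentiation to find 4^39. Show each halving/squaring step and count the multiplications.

Computing 4^39 by squaring (build up from 4^1; each line after the first costs one multiplication):

4^1 = 4
4^2 = (4^1)^2 = 4^2 = 16
4^4 = (4^2)^2 = 16^2 = 256
4^8 = (4^4)^2 = 256^2 = 65536
4^9 = 4 * 4^8 = 4 * 65536 = 262144
4^18 = (4^9)^2 = 262144^2 = 68719476736
4^19 = 4 * 4^18 = 4 * 68719476736 = 274877906944
4^38 = (4^19)^2 = 274877906944^2 = 75557863725914323419136
4^39 = 4 * 4^38 = 4 * 75557863725914323419136 = 302231454903657293676544

Result: 302231454903657293676544
Multiplications needed: 8 (8 lines after 4^1)

4^39 = 302231454903657293676544. Using exponentiation by squaring, this requires 8 multiplications. The key idea: if the exponent is even, square the half-power; if odd, multiply by the base once.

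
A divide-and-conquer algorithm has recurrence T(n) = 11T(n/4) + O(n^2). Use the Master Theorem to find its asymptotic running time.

Master Theorem for T(n) = 11T(n/4) + O(n^2):

a = 11, b = 4, c = 2
log_b(a) = log_4(11) = 1.7297

Case 3: c = 2 > log_4(11) = 1.7297
T(n) = O(n^2) = O(n^2)

For T(n) = 11T(n/4) + O(n^2): log_4(11) = 1.7297. This is Case 3 of the Master Theorem (c > log_b(a), work dominated by root), giving O(n^2).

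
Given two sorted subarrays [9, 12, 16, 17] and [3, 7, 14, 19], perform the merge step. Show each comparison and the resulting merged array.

Merging process:

Compare 9 vs 3: take 3 from right. Merged: [3]
Compare 9 vs 7: take 7 from right. Merged: [3, 7]
Compare 9 vs 14: take 9 from left. Merged: [3, 7, 9]
Compare 12 vs 14: take 12 from left. Merged: [3, 7, 9, 12]
Compare 16 vs 14: take 14 from right. Merged: [3, 7, 9, 12, 14]
Compare 16 vs 19: take 16 from left. Merged: [3, 7, 9, 12, 14, 16]
Compare 17 vs 19: take 17 from left. Merged: [3, 7, 9, 12, 14, 16, 17]
Append remaining from right: [19]. Merged: [3, 7, 9, 12, 14, 16, 17, 19]

Final merged array: [3, 7, 9, 12, 14, 16, 17, 19]
Total comparisons: 7

The merged array is [3, 7, 9, 12, 14, 16, 17, 19], requiring 7 comparisons. The merge step runs in O(n) time where n is the total number of elements.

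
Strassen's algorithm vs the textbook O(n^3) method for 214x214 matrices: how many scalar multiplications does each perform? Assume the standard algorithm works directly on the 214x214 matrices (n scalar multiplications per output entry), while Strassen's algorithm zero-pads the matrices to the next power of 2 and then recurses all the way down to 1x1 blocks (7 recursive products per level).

Matrix multiplication for 214x214 matrices:

Strassen's algorithm requires power-of-2 dimensions. Pad 214x214 to 256x256 (next power of 2).

Standard algorithm: 214^3 = 9800344 multiplications
Strassen's algorithm: 7^(log2(256)) = 7^8 = 5764801 multiplications
Savings: 9800344 - 5764801 = 4035543 multiplications

Standard: 9800344 multiplications (214^3). Strassen: 5764801 multiplications (7^8, after padding to 256x256). Strassen reduces 8 recursive multiplications to 7 at each level.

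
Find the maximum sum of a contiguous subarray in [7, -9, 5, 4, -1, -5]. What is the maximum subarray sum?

Using Kadane's algorithm on [7, -9, 5, 4, -1, -5]:

Scanning through the array:
Position 1 (value -9): max_ending_here = -2, max_so_far = 7
Position 2 (value 5): max_ending_here = 5, max_so_far = 7
Position 3 (value 4): max_ending_here = 9, max_so_far = 9
Position 4 (value -1): max_ending_here = 8, max_so_far = 9
Position 5 (value -5): max_ending_here = 3, max_so_far = 9

Maximum subarray: [5, 4]
Maximum sum: 9

The maximum subarray is [5, 4] with sum 9. This subarray runs from index 2 to index 3.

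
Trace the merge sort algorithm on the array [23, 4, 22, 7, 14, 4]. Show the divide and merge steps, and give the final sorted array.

Merge sort trace:

Split: [23, 4, 22, 7, 14, 4] -> [23, 4, 22] and [7, 14, 4]
  Split: [23, 4, 22] -> [23] and [4, 22]
    Split: [4, 22] -> [4] and [22]
    Merge: [4] + [22] -> [4, 22]
  Merge: [23] + [4, 22] -> [4, 22, 23]
  Split: [7, 14, 4] -> [7] and [14, 4]
    Split: [14, 4] -> [14] and [4]
    Merge: [14] + [4] -> [4, 14]
  Merge: [7] + [4, 14] -> [4, 7, 14]
Merge: [4, 22, 23] + [4, 7, 14] -> [4, 4, 7, 14, 22, 23]

Final sorted array: [4, 4, 7, 14, 22, 23]

The merge sort proceeds by recursively splitting the array and merging sorted halves.
After all merges, the sorted array is [4, 4, 7, 14, 22, 23].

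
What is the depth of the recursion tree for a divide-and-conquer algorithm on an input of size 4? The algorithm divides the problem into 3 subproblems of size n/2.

For divide and conquer with division factor 2:

Problem sizes at each level:
Level 0: 4
Level 1: 2
Level 2: 1

The root is level 0 and the size-1 base case is level 2 (the tree spans levels 0 through 2, i.e. 3 levels counting the root), so the depth is the number of divisions: log_2(4) = 2

The recursion tree depth is log_2(4) = 2. At each level, the problem size is divided by 2, so it takes 2 divisions to reduce to a base case of size 1. The algorithm makes 3 recursive calls at each level.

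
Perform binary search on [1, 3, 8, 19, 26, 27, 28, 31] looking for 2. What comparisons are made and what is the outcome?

Binary search for 2 in [1, 3, 8, 19, 26, 27, 28, 31]:

lo=0, hi=7, mid=3, arr[mid]=19 -> 19 > 2, search left half
lo=0, hi=2, mid=1, arr[mid]=3 -> 3 > 2, search left half
lo=0, hi=0, mid=0, arr[mid]=1 -> 1 < 2, search right half
lo=1 > hi=0, target 2 not found

Binary search determines that 2 is not in the array after 3 comparisons. The search space was exhausted without finding the target.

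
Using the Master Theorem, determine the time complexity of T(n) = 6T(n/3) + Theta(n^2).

Master Theorem for T(n) = 6T(n/3) + O(n^2):

a = 6, b = 3, c = 2
log_b(a) = log_3(6) = 1.6309

Case 3: c = 2 > log_3(6) = 1.6309
T(n) = O(n^2) = O(n^2)

For T(n) = 6T(n/3) + O(n^2): log_3(6) = 1.6309. This is Case 3 of the Master Theorem (c > log_b(a), work dominated by root), giving O(n^2).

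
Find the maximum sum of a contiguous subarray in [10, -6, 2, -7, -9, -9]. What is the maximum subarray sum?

Using Kadane's algorithm on [10, -6, 2, -7, -9, -9]:

Scanning through the array:
Position 1 (value -6): max_ending_here = 4, max_so_far = 10
Position 2 (value 2): max_ending_here = 6, max_so_far = 10
Position 3 (value -7): max_ending_here = -1, max_so_far = 10
Position 4 (value -9): max_ending_here = -9, max_so_far = 10
Position 5 (value -9): max_ending_here = -9, max_so_far = 10

Maximum subarray: [10]
Maximum sum: 10

The maximum subarray is [10] with sum 10. This subarray runs from index 0 to index 0.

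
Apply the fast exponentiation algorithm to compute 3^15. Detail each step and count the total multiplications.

Computing 3^15 by squaring (build up from 3^1; each line after the first costs one multiplication):

3^1 = 3
3^2 = (3^1)^2 = 3^2 = 9
3^3 = 3 * 3^2 = 3 * 9 = 27
3^6 = (3^3)^2 = 27^2 = 729
3^7 = 3 * 3^6 = 3 * 729 = 2187
3^14 = (3^7)^2 = 2187^2 = 4782969
3^15 = 3 * 3^14 = 3 * 4782969 = 14348907

Result: 14348907
Multiplications needed: 6 (6 lines after 3^1)

3^15 = 14348907. Using exponentiation by squaring, this requires 6 multiplications. The key idea: if the exponent is even, square the half-power; if odd, multiply by the base once.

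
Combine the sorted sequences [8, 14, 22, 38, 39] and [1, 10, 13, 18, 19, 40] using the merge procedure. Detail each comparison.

Merging process:

Compare 8 vs 1: take 1 from right. Merged: [1]
Compare 8 vs 10: take 8 from left. Merged: [1, 8]
Compare 14 vs 10: take 10 from right. Merged: [1, 8, 10]
Compare 14 vs 13: take 13 from right. Merged: [1, 8, 10, 13]
Compare 14 vs 18: take 14 from left. Merged: [1, 8, 10, 13, 14]
Compare 22 vs 18: take 18 from right. Merged: [1, 8, 10, 13, 14, 18]
Compare 22 vs 19: take 19 from right. Merged: [1, 8, 10, 13, 14, 18, 19]
Compare 22 vs 40: take 22 from left. Merged: [1, 8, 10, 13, 14, 18, 19, 22]
Compare 38 vs 40: take 38 from left. Merged: [1, 8, 10, 13, 14, 18, 19, 22, 38]
Compare 39 vs 40: take 39 from left. Merged: [1, 8, 10, 13, 14, 18, 19, 22, 38, 39]
Append remaining from right: [40]. Merged: [1, 8, 10, 13, 14, 18, 19, 22, 38, 39, 40]

Final merged array: [1, 8, 10, 13, 14, 18, 19, 22, 38, 39, 40]
Total comparisons: 10

The merged array is [1, 8, 10, 13, 14, 18, 19, 22, 38, 39, 40], requiring 10 comparisons. The merge step runs in O(n) time where n is the total number of elements.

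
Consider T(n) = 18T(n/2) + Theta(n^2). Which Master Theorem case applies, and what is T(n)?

Master Theorem for T(n) = 18T(n/2) + O(n^2):

a = 18, b = 2, c = 2
log_b(a) = log_2(18) = 4.1699

Case 1: c = 2 < log_2(18) = 4.1699
T(n) = O(n^(log_2 18))

For T(n) = 18T(n/2) + O(n^2): log_2(18) = 4.1699. This is Case 1 of the Master Theorem (c < log_b(a), work dominated by leaves), giving O(n^(log_2 18)).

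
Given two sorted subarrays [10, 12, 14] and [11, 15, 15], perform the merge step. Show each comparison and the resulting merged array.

Merging process:

Compare 10 vs 11: take 10 from left. Merged: [10]
Compare 12 vs 11: take 11 from right. Merged: [10, 11]
Compare 12 vs 15: take 12 from left. Merged: [10, 11, 12]
Compare 14 vs 15: take 14 from left. Merged: [10, 11, 12, 14]
Append remaining from right: [15, 15]. Merged: [10, 11, 12, 14, 15, 15]

Final merged array: [10, 11, 12, 14, 15, 15]
Total comparisons: 4

The merged array is [10, 11, 12, 14, 15, 15], requiring 4 comparisons. The merge step runs in O(n) time where n is the total number of elements.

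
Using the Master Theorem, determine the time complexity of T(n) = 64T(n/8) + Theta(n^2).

Master Theorem for T(n) = 64T(n/8) + O(n^2):

a = 64, b = 8, c = 2
log_b(a) = log_8(64) = 2.0000

Case 2: c = 2 = log_8(64) = 2.0000
T(n) = O(n^2 log n) = O(n^2 log n)

For T(n) = 64T(n/8) + O(n^2): log_8(64) = 2.0000. This is Case 2 of the Master Theorem (c = log_b(a), equal work at all levels), giving O(n^2 log n).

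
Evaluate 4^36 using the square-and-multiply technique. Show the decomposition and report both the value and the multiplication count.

Computing 4^36 by squaring (build up from 4^1; each line after the first costs one multiplication):

4^1 = 4
4^2 = (4^1)^2 = 4^2 = 16
4^4 = (4^2)^2 = 16^2 = 256
4^8 = (4^4)^2 = 256^2 = 65536
4^9 = 4 * 4^8 = 4 * 65536 = 262144
4^18 = (4^9)^2 = 262144^2 = 68719476736
4^36 = (4^18)^2 = 68719476736^2 = 4722366482869645213696

Result: 4722366482869645213696
Multiplications needed: 6 (6 lines after 4^1)

4^36 = 4722366482869645213696. Using exponentiation by squaring, this requires 6 multiplications. The key idea: if the exponent is even, square the half-power; if odd, multiply by the base once.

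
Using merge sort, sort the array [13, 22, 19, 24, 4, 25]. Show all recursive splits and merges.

Merge sort trace:

Split: [13, 22, 19, 24, 4, 25] -> [13, 22, 19] and [24, 4, 25]
  Split: [13, 22, 19] -> [13] and [22, 19]
    Split: [22, 19] -> [22] and [19]
    Merge: [22] + [19] -> [19, 22]
  Merge: [13] + [19, 22] -> [13, 19, 22]
  Split: [24, 4, 25] -> [24] and [4, 25]
    Split: [4, 25] -> [4] and [25]
    Merge: [4] + [25] -> [4, 25]
  Merge: [24] + [4, 25] -> [4, 24, 25]
Merge: [13, 19, 22] + [4, 24, 25] -> [4, 13, 19, 22, 24, 25]

Final sorted array: [4, 13, 19, 22, 24, 25]

The merge sort proceeds by recursively splitting the array and merging sorted halves.
After all merges, the sorted array is [4, 13, 19, 22, 24, 25].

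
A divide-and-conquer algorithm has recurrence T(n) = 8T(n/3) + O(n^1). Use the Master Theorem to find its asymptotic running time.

Master Theorem for T(n) = 8T(n/3) + O(n^1):

a = 8, b = 3, c = 1
log_b(a) = log_3(8) = 1.8928

Case 1: c = 1 < log_3(8) = 1.8928
T(n) = O(n^(log_3 8))

For T(n) = 8T(n/3) + O(n^1): log_3(8) = 1.8928. This is Case 1 of the Master Theorem (c < log_b(a), work dominated by leaves), giving O(n^(log_3 8)).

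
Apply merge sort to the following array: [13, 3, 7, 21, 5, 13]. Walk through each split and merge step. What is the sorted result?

Merge sort trace:

Split: [13, 3, 7, 21, 5, 13] -> [13, 3, 7] and [21, 5, 13]
  Split: [13, 3, 7] -> [13] and [3, 7]
    Split: [3, 7] -> [3] and [7]
    Merge: [3] + [7] -> [3, 7]
  Merge: [13] + [3, 7] -> [3, 7, 13]
  Split: [21, 5, 13] -> [21] and [5, 13]
    Split: [5, 13] -> [5] and [13]
    Merge: [5] + [13] -> [5, 13]
  Merge: [21] + [5, 13] -> [5, 13, 21]
Merge: [3, 7, 13] + [5, 13, 21] -> [3, 5, 7, 13, 13, 21]

Final sorted array: [3, 5, 7, 13, 13, 21]

The merge sort proceeds by recursively splitting the array and merging sorted halves.
After all merges, the sorted array is [3, 5, 7, 13, 13, 21].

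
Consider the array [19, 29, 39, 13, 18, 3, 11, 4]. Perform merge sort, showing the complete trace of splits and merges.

Merge sort trace:

Split: [19, 29, 39, 13, 18, 3, 11, 4] -> [19, 29, 39, 13] and [18, 3, 11, 4]
  Split: [19, 29, 39, 13] -> [19, 29] and [39, 13]
    Split: [19, 29] -> [19] and [29]
    Merge: [19] + [29] -> [19, 29]
    Split: [39, 13] -> [39] and [13]
    Merge: [39] + [13] -> [13, 39]
  Merge: [19, 29] + [13, 39] -> [13, 19, 29, 39]
  Split: [18, 3, 11, 4] -> [18, 3] and [11, 4]
    Split: [18, 3] -> [18] and [3]
    Merge: [18] + [3] -> [3, 18]
    Split: [11, 4] -> [11] and [4]
    Merge: [11] + [4] -> [4, 11]
  Merge: [3, 18] + [4, 11] -> [3, 4, 11, 18]
Merge: [13, 19, 29, 39] + [3, 4, 11, 18] -> [3, 4, 11, 13, 18, 19, 29, 39]

Final sorted array: [3, 4, 11, 13, 18, 19, 29, 39]

The merge sort proceeds by recursively splitting the array and merging sorted halves.
After all merges, the sorted array is [3, 4, 11, 13, 18, 19, 29, 39].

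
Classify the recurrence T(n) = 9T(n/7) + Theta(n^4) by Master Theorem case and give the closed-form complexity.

Master Theorem for T(n) = 9T(n/7) + O(n^4):

a = 9, b = 7, c = 4
log_b(a) = log_7(9) = 1.1292

Case 3: c = 4 > log_7(9) = 1.1292
T(n) = O(n^4) = O(n^4)

For T(n) = 9T(n/7) + O(n^4): log_7(9) = 1.1292. This is Case 3 of the Master Theorem (c > log_b(a), work dominated by root), giving O(n^4).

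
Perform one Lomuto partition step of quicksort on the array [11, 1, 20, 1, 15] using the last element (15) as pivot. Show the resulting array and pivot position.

Lomuto partition with pivot = 15:

Initial array: [11, 1, 20, 1, 15]

arr[0]=11 <= 15: swap with position 0, array becomes [11, 1, 20, 1, 15]
arr[1]=1 <= 15: swap with position 1, array becomes [11, 1, 20, 1, 15]
arr[2]=20 > 15: no swap
arr[3]=1 <= 15: swap with position 2, array becomes [11, 1, 1, 20, 15]

Place pivot at position 3: [11, 1, 1, 15, 20]
Pivot position: 3

After partitioning with pivot 15, the array becomes [11, 1, 1, 15, 20]. The pivot is placed at index 3. All elements to the left of the pivot are <= 15, and all elements to the right are > 15.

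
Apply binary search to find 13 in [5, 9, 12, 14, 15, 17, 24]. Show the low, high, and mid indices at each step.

Binary search for 13 in [5, 9, 12, 14, 15, 17, 24]:

lo=0, hi=6, mid=3, arr[mid]=14 -> 14 > 13, search left half
lo=0, hi=2, mid=1, arr[mid]=9 -> 9 < 13, search right half
lo=2, hi=2, mid=2, arr[mid]=12 -> 12 < 13, search right half
lo=3 > hi=2, target 13 not found

Binary search determines that 13 is not in the array after 3 comparisons. The search space was exhausted without finding the target.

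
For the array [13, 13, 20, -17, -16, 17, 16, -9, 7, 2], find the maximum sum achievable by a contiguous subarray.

Using Kadane's algorithm on [13, 13, 20, -17, -16, 17, 16, -9, 7, 2]:

Scanning through the array:
Position 1 (value 13): max_ending_here = 26, max_so_far = 26
Position 2 (value 20): max_ending_here = 46, max_so_far = 46
Position 3 (value -17): max_ending_here = 29, max_so_far = 46
Position 4 (value -16): max_ending_here = 13, max_so_far = 46
Position 5 (value 17): max_ending_here = 30, max_so_far = 46
Position 6 (value 16): max_ending_here = 46, max_so_far = 46
Position 7 (value -9): max_ending_here = 37, max_so_far = 46
Position 8 (value 7): max_ending_here = 44, max_so_far = 46
Position 9 (value 2): max_ending_here = 46, max_so_far = 46

Maximum subarray: [13, 13, 20]
Maximum sum: 46

The maximum subarray is [13, 13, 20] with sum 46. This subarray runs from index 0 to index 2.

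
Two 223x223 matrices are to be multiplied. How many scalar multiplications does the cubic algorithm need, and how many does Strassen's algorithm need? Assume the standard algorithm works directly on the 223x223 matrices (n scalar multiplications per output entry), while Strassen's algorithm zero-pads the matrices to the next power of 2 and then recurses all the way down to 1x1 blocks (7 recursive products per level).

Matrix multiplication for 223x223 matrices:

Strassen's algorithm requires power-of-2 dimensions. Pad 223x223 to 256x256 (next power of 2).

Standard algorithm: 223^3 = 11089567 multiplications
Strassen's algorithm: 7^(log2(256)) = 7^8 = 5764801 multiplications
Savings: 11089567 - 5764801 = 5324766 multiplications

Standard: 11089567 multiplications (223^3). Strassen: 5764801 multiplications (7^8, after padding to 256x256). Strassen reduces 8 recursive multiplications to 7 at each level.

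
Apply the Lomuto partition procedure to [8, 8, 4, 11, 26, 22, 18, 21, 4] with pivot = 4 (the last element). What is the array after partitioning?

Lomuto partition with pivot = 4:

Initial array: [8, 8, 4, 11, 26, 22, 18, 21, 4]

arr[0]=8 > 4: no swap
arr[1]=8 > 4: no swap
arr[2]=4 <= 4: swap with position 0, array becomes [4, 8, 8, 11, 26, 22, 18, 21, 4]
arr[3]=11 > 4: no swap
arr[4]=26 > 4: no swap
arr[5]=22 > 4: no swap
arr[6]=18 > 4: no swap
arr[7]=21 > 4: no swap

Place pivot at position 1: [4, 4, 8, 11, 26, 22, 18, 21, 8]
Pivot position: 1

After partitioning with pivot 4, the array becomes [4, 4, 8, 11, 26, 22, 18, 21, 8]. The pivot is placed at index 1. All elements to the left of the pivot are <= 4, and all elements to the right are > 4.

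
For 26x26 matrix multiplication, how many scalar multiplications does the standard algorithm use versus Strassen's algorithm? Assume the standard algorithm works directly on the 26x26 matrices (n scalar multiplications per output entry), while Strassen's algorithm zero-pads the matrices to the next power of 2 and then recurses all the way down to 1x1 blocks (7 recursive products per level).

Matrix multiplication for 26x26 matrices:

Strassen's algorithm requires power-of-2 dimensions. Pad 26x26 to 32x32 (next power of 2).

Standard algorithm: 26^3 = 17576 multiplications
Strassen's algorithm: 7^(log2(32)) = 7^5 = 16807 multiplications
Savings: 17576 - 16807 = 769 multiplications

Standard: 17576 multiplications (26^3). Strassen: 16807 multiplications (7^5, after padding to 32x32). Strassen reduces 8 recursive multiplications to 7 at each level.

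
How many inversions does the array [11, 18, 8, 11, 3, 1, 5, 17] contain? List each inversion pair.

Finding inversions in [11, 18, 8, 11, 3, 1, 5, 17]:

(0, 2): arr[0]=11 > arr[2]=8
(0, 4): arr[0]=11 > arr[4]=3
(0, 5): arr[0]=11 > arr[5]=1
(0, 6): arr[0]=11 > arr[6]=5
(1, 2): arr[1]=18 > arr[2]=8
(1, 3): arr[1]=18 > arr[3]=11
(1, 4): arr[1]=18 > arr[4]=3
(1, 5): arr[1]=18 > arr[5]=1
(1, 6): arr[1]=18 > arr[6]=5
(1, 7): arr[1]=18 > arr[7]=17
(2, 4): arr[2]=8 > arr[4]=3
(2, 5): arr[2]=8 > arr[5]=1
(2, 6): arr[2]=8 > arr[6]=5
(3, 4): arr[3]=11 > arr[4]=3
(3, 5): arr[3]=11 > arr[5]=1
(3, 6): arr[3]=11 > arr[6]=5
(4, 5): arr[4]=3 > arr[5]=1

Total inversions: 17

The array has 17 inversion(s): (0,2), (0,4), (0,5), (0,6), (1,2), (1,3), (1,4), (1,5), (1,6), (1,7), (2,4), (2,5), (2,6), (3,4), (3,5), (3,6), (4,5). Each pair (i,j) satisfies i < j and arr[i] > arr[j].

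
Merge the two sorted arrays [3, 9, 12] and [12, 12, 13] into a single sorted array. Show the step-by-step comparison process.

Merging process:

Compare 3 vs 12: take 3 from left. Merged: [3]
Compare 9 vs 12: take 9 from left. Merged: [3, 9]
Compare 12 vs 12: take 12 from left. Merged: [3, 9, 12]
Append remaining from right: [12, 12, 13]. Merged: [3, 9, 12, 12, 12, 13]

Final merged array: [3, 9, 12, 12, 12, 13]
Total comparisons: 3

The merged array is [3, 9, 12, 12, 12, 13], requiring 3 comparisons. The merge step runs in O(n) time where n is the total number of elements.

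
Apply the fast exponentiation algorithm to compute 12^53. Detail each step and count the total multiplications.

Computing 12^53 by squaring (build up from 12^1; each line after the first costs one multiplication):

12^1 = 12
12^2 = (12^1)^2 = 12^2 = 144
12^3 = 12 * 12^2 = 12 * 144 = 1728
12^6 = (12^3)^2 = 1728^2 = 2985984
12^12 = (12^6)^2 = 2985984^2 = 8916100448256
12^13 = 12 * 12^12 = 12 * 8916100448256 = 106993205379072
12^26 = (12^13)^2 = 106993205379072^2 = 11447545997288281555215581184
12^52 = (12^26)^2 = 11447545997288281555215581184^2 = 131046309360030956735917227964932955078950997486894841856
12^53 = 12 * 12^52 = 12 * 131046309360030956735917227964932955078950997486894841856 = 1572555712320371480831006735579195460947411969842738102272

Result: 1572555712320371480831006735579195460947411969842738102272
Multiplications needed: 8 (8 lines after 12^1)

12^53 = 1572555712320371480831006735579195460947411969842738102272. Using exponentiation by squaring, this requires 8 multiplications. The key idea: if the exponent is even, square the half-power; if odd, multiply by the base once.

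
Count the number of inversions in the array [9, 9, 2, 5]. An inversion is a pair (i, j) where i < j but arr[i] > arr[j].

Finding inversions in [9, 9, 2, 5]:

(0, 2): arr[0]=9 > arr[2]=2
(0, 3): arr[0]=9 > arr[3]=5
(1, 2): arr[1]=9 > arr[2]=2
(1, 3): arr[1]=9 > arr[3]=5

Total inversions: 4

The array has 4 inversion(s): (0,2), (0,3), (1,2), (1,3). Each pair (i,j) satisfies i < j and arr[i] > arr[j].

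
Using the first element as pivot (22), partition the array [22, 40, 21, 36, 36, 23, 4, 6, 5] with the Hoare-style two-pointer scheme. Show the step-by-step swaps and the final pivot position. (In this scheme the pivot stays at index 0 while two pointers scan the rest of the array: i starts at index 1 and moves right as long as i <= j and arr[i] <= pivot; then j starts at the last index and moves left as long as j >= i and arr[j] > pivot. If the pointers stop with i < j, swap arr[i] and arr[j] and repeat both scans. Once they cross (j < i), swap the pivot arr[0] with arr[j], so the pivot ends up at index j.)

Hoare-style two-pointer partition with pivot = 22:

Initial array: [22, 40, 21, 36, 36, 23, 4, 6, 5]

Pointers start at i = 1, j = 8.
i stops at index 1 (arr[1]=40 > 22), j stops at index 8 (arr[8]=5 <= 22): swap arr[1] and arr[8], array becomes [22, 5, 21, 36, 36, 23, 4, 6, 40]
i stops at index 3 (arr[3]=36 > 22), j stops at index 7 (arr[7]=6 <= 22): swap arr[3] and arr[7], array becomes [22, 5, 21, 6, 36, 23, 4, 36, 40]
i stops at index 4 (arr[4]=36 > 22), j stops at index 6 (arr[6]=4 <= 22): swap arr[4] and arr[6], array becomes [22, 5, 21, 6, 4, 23, 36, 36, 40]
i ends at 5, j ends at 4: the pointers have crossed (j < i), so scanning stops.

Swap pivot arr[0] with arr[4] to place pivot at position 4: [4, 5, 21, 6, 22, 23, 36, 36, 40]
Pivot position: 4

After partitioning with pivot 22, the array becomes [4, 5, 21, 6, 22, 23, 36, 36, 40]. The pivot is placed at index 4. All elements to the left of the pivot are <= 22, and all elements to the right are > 22.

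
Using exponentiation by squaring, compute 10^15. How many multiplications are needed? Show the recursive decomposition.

Computing 10^15 by squaring (build up from 10^1; each line after the first costs one multiplication):

10^1 = 10
10^2 = (10^1)^2 = 10^2 = 100
10^3 = 10 * 10^2 = 10 * 100 = 1000
10^6 = (10^3)^2 = 1000^2 = 1000000
10^7 = 10 * 10^6 = 10 * 1000000 = 10000000
10^14 = (10^7)^2 = 10000000^2 = 100000000000000
10^15 = 10 * 10^14 = 10 * 100000000000000 = 1000000000000000

Result: 1000000000000000
Multiplications needed: 6 (6 lines after 10^1)

10^15 = 1000000000000000. Using exponentiation by squaring, this requires 6 multiplications. The key idea: if the exponent is even, square the half-power; if odd, multiply by the base once.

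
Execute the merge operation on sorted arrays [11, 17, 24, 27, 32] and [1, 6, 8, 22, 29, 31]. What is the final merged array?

Merging process:

Compare 11 vs 1: take 1 from right. Merged: [1]
Compare 11 vs 6: take 6 from right. Merged: [1, 6]
Compare 11 vs 8: take 8 from right. Merged: [1, 6, 8]
Compare 11 vs 22: take 11 from left. Merged: [1, 6, 8, 11]
Compare 17 vs 22: take 17 from left. Merged: [1, 6, 8, 11, 17]
Compare 24 vs 22: take 22 from right. Merged: [1, 6, 8, 11, 17, 22]
Compare 24 vs 29: take 24 from left. Merged: [1, 6, 8, 11, 17, 22, 24]
Compare 27 vs 29: take 27 from left. Merged: [1, 6, 8, 11, 17, 22, 24, 27]
Compare 32 vs 29: take 29 from right. Merged: [1, 6, 8, 11, 17, 22, 24, 27, 29]
Compare 32 vs 31: take 31 from right. Merged: [1, 6, 8, 11, 17, 22, 24, 27, 29, 31]
Append remaining from left: [32]. Merged: [1, 6, 8, 11, 17, 22, 24, 27, 29, 31, 32]

Final merged array: [1, 6, 8, 11, 17, 22, 24, 27, 29, 31, 32]
Total comparisons: 10

The merged array is [1, 6, 8, 11, 17, 22, 24, 27, 29, 31, 32], requiring 10 comparisons. The merge step runs in O(n) time where n is the total number of elements.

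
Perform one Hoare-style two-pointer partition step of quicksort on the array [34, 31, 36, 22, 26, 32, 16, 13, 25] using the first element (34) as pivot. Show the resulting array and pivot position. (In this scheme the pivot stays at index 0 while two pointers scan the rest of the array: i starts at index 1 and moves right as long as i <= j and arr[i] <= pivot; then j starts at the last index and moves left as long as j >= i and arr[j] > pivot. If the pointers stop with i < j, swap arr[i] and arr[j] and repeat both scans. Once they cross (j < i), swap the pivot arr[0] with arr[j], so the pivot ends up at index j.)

Hoare-style two-pointer partition with pivot = 34:

Initial array: [34, 31, 36, 22, 26, 32, 16, 13, 25]

Pointers start at i = 1, j = 8.
i stops at index 2 (arr[2]=36 > 34), j stops at index 8 (arr[8]=25 <= 34): swap arr[2] and arr[8], array becomes [34, 31, 25, 22, 26, 32, 16, 13, 36]
i ends at 8, j ends at 7: the pointers have crossed (j < i), so scanning stops.

Swap pivot arr[0] with arr[7] to place pivot at position 7: [13, 31, 25, 22, 26, 32, 16, 34, 36]
Pivot position: 7

After partitioning with pivot 34, the array becomes [13, 31, 25, 22, 26, 32, 16, 34, 36]. The pivot is placed at index 7. All elements to the left of the pivot are <= 34, and all elements to the right are > 34.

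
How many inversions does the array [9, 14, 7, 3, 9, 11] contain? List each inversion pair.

Finding inversions in [9, 14, 7, 3, 9, 11]:

(0, 2): arr[0]=9 > arr[2]=7
(0, 3): arr[0]=9 > arr[3]=3
(1, 2): arr[1]=14 > arr[2]=7
(1, 3): arr[1]=14 > arr[3]=3
(1, 4): arr[1]=14 > arr[4]=9
(1, 5): arr[1]=14 > arr[5]=11
(2, 3): arr[2]=7 > arr[3]=3

Total inversions: 7

The array has 7 inversion(s): (0,2), (0,3), (1,2), (1,3), (1,4), (1,5), (2,3). Each pair (i,j) satisfies i < j and arr[i] > arr[j].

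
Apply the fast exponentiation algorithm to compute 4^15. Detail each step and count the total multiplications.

Computing 4^15 by squaring (build up from 4^1; each line after the first costs one multiplication):

4^1 = 4
4^2 = (4^1)^2 = 4^2 = 16
4^3 = 4 * 4^2 = 4 * 16 = 64
4^6 = (4^3)^2 = 64^2 = 4096
4^7 = 4 * 4^6 = 4 * 4096 = 16384
4^14 = (4^7)^2 = 16384^2 = 268435456
4^15 = 4 * 4^14 = 4 * 268435456 = 1073741824

Result: 1073741824
Multiplications needed: 6 (6 lines after 4^1)

4^15 = 1073741824. Using exponentiation by squaring, this requires 6 multiplications. The key idea: if the exponent is even, square the half-power; if odd, multiply by the base once.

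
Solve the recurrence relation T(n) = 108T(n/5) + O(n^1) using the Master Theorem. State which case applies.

Master Theorem for T(n) = 108T(n/5) + O(n^1):

a = 108, b = 5, c = 1
log_b(a) = log_5(108) = 2.9092

Case 1: c = 1 < log_5(108) = 2.9092
T(n) = O(n^(log_5 108))

For T(n) = 108T(n/5) + O(n^1): log_5(108) = 2.9092. This is Case 1 of the Master Theorem (c < log_b(a), work dominated by leaves), giving O(n^(log_5 108)).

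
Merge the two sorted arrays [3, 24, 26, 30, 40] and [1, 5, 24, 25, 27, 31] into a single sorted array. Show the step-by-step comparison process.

Merging process:

Compare 3 vs 1: take 1 from right. Merged: [1]
Compare 3 vs 5: take 3 from left. Merged: [1, 3]
Compare 24 vs 5: take 5 from right. Merged: [1, 3, 5]
Compare 24 vs 24: take 24 from left. Merged: [1, 3, 5, 24]
Compare 26 vs 24: take 24 from right. Merged: [1, 3, 5, 24, 24]
Compare 26 vs 25: take 25 from right. Merged: [1, 3, 5, 24, 24, 25]
Compare 26 vs 27: take 26 from left. Merged: [1, 3, 5, 24, 24, 25, 26]
Compare 30 vs 27: take 27 from right. Merged: [1, 3, 5, 24, 24, 25, 26, 27]
Compare 30 vs 31: take 30 from left. Merged: [1, 3, 5, 24, 24, 25, 26, 27, 30]
Compare 40 vs 31: take 31 from right. Merged: [1, 3, 5, 24, 24, 25, 26, 27, 30, 31]
Append remaining from left: [40]. Merged: [1, 3, 5, 24, 24, 25, 26, 27, 30, 31, 40]

Final merged array: [1, 3, 5, 24, 24, 25, 26, 27, 30, 31, 40]
Total comparisons: 10

The merged array is [1, 3, 5, 24, 24, 25, 26, 27, 30, 31, 40], requiring 10 comparisons. The merge step runs in O(n) time where n is the total number of elements.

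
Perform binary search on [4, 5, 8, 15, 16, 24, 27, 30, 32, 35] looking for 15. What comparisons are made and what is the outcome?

Binary search for 15 in [4, 5, 8, 15, 16, 24, 27, 30, 32, 35]:

lo=0, hi=9, mid=4, arr[mid]=16 -> 16 > 15, search left half
lo=0, hi=3, mid=1, arr[mid]=5 -> 5 < 15, search right half
lo=2, hi=3, mid=2, arr[mid]=8 -> 8 < 15, search right half
lo=3, hi=3, mid=3, arr[mid]=15 -> Found target at index 3!

Binary search finds 15 at index 3 after 4 comparisons. The search repeatedly halves the search space by comparing with the middle element.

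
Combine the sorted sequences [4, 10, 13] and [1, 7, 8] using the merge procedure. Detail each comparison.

Merging process:

Compare 4 vs 1: take 1 from right. Merged: [1]
Compare 4 vs 7: take 4 from left. Merged: [1, 4]
Compare 10 vs 7: take 7 from right. Merged: [1, 4, 7]
Compare 10 vs 8: take 8 from right. Merged: [1, 4, 7, 8]
Append remaining from left: [10, 13]. Merged: [1, 4, 7, 8, 10, 13]

Final merged array: [1, 4, 7, 8, 10, 13]
Total comparisons: 4

The merged array is [1, 4, 7, 8, 10, 13], requiring 4 comparisons. The merge step runs in O(n) time where n is the total number of elements.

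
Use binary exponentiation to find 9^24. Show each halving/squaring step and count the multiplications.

Computing 9^24 by squaring (build up from 9^1; each line after the first costs one multiplication):

9^1 = 9
9^2 = (9^1)^2 = 9^2 = 81
9^3 = 9 * 9^2 = 9 * 81 = 729
9^6 = (9^3)^2 = 729^2 = 531441
9^12 = (9^6)^2 = 531441^2 = 282429536481
9^24 = (9^12)^2 = 282429536481^2 = 79766443076872509863361

Result: 79766443076872509863361
Multiplications needed: 5 (5 lines after 9^1)

9^24 = 79766443076872509863361. Using exponentiation by squaring, this requires 5 multiplications. The key idea: if the exponent is even, square the half-power; if odd, multiply by the base once.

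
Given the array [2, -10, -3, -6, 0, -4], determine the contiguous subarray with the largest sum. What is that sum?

Using Kadane's algorithm on [2, -10, -3, -6, 0, -4]:

Scanning through the array:
Position 1 (value -10): max_ending_here = -8, max_so_far = 2
Position 2 (value -3): max_ending_here = -3, max_so_far = 2
Position 3 (value -6): max_ending_here = -6, max_so_far = 2
Position 4 (value 0): max_ending_here = 0, max_so_far = 2
Position 5 (value -4): max_ending_here = -4, max_so_far = 2

Maximum subarray: [2]
Maximum sum: 2

The maximum subarray is [2] with sum 2. This subarray runs from index 0 to index 0.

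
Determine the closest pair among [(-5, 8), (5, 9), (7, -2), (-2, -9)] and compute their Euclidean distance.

Computing all pairwise distances among 4 points:

d((-5, 8), (5, 9)) = 10.0499 <-- minimum
d((-5, 8), (7, -2)) = 15.6205
d((-5, 8), (-2, -9)) = 17.2627
d((5, 9), (7, -2)) = 11.1803
d((5, 9), (-2, -9)) = 19.3132
d((7, -2), (-2, -9)) = 11.4018

Closest pair: (-5, 8) and (5, 9) with distance 10.0499

The closest pair is (-5, 8) and (5, 9) with Euclidean distance 10.0499. For 4 points, brute-force pairwise comparison is shown above. For large n, the divide-and-conquer algorithm (sort by x, recurse on halves, check the dividing strip) achieves O(n log n).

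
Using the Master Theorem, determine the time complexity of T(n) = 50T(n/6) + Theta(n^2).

Master Theorem for T(n) = 50T(n/6) + O(n^2):

a = 50, b = 6, c = 2
log_b(a) = log_6(50) = 2.1833

Case 1: c = 2 < log_6(50) = 2.1833
T(n) = O(n^(log_6 50))

For T(n) = 50T(n/6) + O(n^2): log_6(50) = 2.1833. This is Case 1 of the Master Theorem (c < log_b(a), work dominated by leaves), giving O(n^(log_6 50)).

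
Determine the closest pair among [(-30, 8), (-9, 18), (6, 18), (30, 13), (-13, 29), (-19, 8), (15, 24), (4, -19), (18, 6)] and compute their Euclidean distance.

Computing all pairwise distances among 9 points:

d((-30, 8), (-9, 18)) = 23.2594
d((-30, 8), (6, 18)) = 37.3631
d((-30, 8), (30, 13)) = 60.208
d((-30, 8), (-13, 29)) = 27.0185
d((-30, 8), (-19, 8)) = 11.0
d((-30, 8), (15, 24)) = 47.7598
d((-30, 8), (4, -19)) = 43.4166
d((-30, 8), (18, 6)) = 48.0416
d((-9, 18), (6, 18)) = 15.0
d((-9, 18), (30, 13)) = 39.3192
d((-9, 18), (-13, 29)) = 11.7047
d((-9, 18), (-19, 8)) = 14.1421
d((-9, 18), (15, 24)) = 24.7386
d((-9, 18), (4, -19)) = 39.2173
d((-9, 18), (18, 6)) = 29.5466
d((6, 18), (30, 13)) = 24.5153
d((6, 18), (-13, 29)) = 21.9545
d((6, 18), (-19, 8)) = 26.9258
d((6, 18), (15, 24)) = 10.8167 <-- minimum
d((6, 18), (4, -19)) = 37.054
d((6, 18), (18, 6)) = 16.9706
d((30, 13), (-13, 29)) = 45.8803
d((30, 13), (-19, 8)) = 49.2544
d((30, 13), (15, 24)) = 18.6011
d((30, 13), (4, -19)) = 41.2311
d((30, 13), (18, 6)) = 13.8924
d((-13, 29), (-19, 8)) = 21.8403
d((-13, 29), (15, 24)) = 28.4429
d((-13, 29), (4, -19)) = 50.9215
d((-13, 29), (18, 6)) = 38.6005
d((-19, 8), (15, 24)) = 37.5766
d((-19, 8), (4, -19)) = 35.4683
d((-19, 8), (18, 6)) = 37.054
d((15, 24), (4, -19)) = 44.3847
d((15, 24), (18, 6)) = 18.2483
d((4, -19), (18, 6)) = 28.6531

Closest pair: (6, 18) and (15, 24) with distance 10.8167

The closest pair is (6, 18) and (15, 24) with Euclidean distance 10.8167. For 9 points, brute-force pairwise comparison is shown above. For large n, the divide-and-conquer algorithm (sort by x, recurse on halves, check the dividing strip) achieves O(n log n).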